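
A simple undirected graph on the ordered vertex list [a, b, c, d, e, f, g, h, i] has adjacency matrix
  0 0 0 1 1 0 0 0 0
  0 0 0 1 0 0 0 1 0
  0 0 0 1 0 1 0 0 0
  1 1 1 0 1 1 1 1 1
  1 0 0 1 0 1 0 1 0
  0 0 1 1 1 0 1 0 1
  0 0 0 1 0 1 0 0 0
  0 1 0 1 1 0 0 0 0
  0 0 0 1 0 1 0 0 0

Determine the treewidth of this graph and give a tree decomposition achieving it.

Treewidth 2.
Bags: B1 = {d, e, h}  B2 = {d, e, f}  B3 = {d, f, g}  B4 = {a, d, e}  B5 = {d, f, i}  B6 = {b, d, h}  B7 = {c, d, f}
Tree: B1–B2, B2–B3, B2–B4, B2–B5, B1–B6, B2–B7

Each bag holds 3 vertices, so the decomposition has width 2, which upper-bounds the treewidth. For the lower bound, the 3 vertices {a, d, e} are pairwise adjacent, and any tree decomposition puts a clique entirely inside one bag — forcing width ≥ 2. The upper and lower bounds meet at 2, so that is the treewidth.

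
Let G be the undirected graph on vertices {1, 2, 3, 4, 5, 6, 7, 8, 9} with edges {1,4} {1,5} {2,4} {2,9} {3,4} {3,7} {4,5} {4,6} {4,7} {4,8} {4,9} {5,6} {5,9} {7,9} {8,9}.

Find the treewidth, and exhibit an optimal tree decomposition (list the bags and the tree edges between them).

The largest bag has 3 vertices, giving width 2; this decomposition certifies tw(G) ≤ 2. On the other hand G contains the 3-clique {1, 4, 5}. A clique must lie in a single bag of any decomposition, so no decomposition can have width below 2. Therefore the treewidth is 2.

Treewidth 2.
One such decomposition:
Bags: B1 = {4, 5, 9}  B2 = {2, 4, 9}  B3 = {4, 7, 9}  B4 = {4, 5, 6}  B5 = {4, 8, 9}  B6 = {1, 4, 5}  B7 = {3, 4, 7}
Tree: B1–B2, B1–B3, B1–B4, B1–B5, B4–B6, B3–B7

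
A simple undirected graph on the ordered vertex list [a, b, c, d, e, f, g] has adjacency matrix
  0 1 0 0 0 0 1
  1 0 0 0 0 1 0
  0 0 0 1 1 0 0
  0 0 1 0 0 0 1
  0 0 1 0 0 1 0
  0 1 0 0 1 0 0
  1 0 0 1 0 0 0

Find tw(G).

A width-2 tree decomposition is:
Bags: B1 = {c, d, g}  B2 = {c, e, g}  B3 = {e, f, g}  B4 = {b, f, g}  B5 = {a, b, g}
Tree: B1–B2, B2–B3, B3–B4, B4–B5
Every bag has size at most 3, so the width is 3 − 1 = 2 and tw(G) ≤ 2. Since g–d–c–e–f–b–a–g is a cycle in G, G is not acyclic. Forests are exactly the graphs of treewidth ≤ 1, so tw(G) ≥ 2. The upper and lower bounds meet at 2, so that is the treewidth.

2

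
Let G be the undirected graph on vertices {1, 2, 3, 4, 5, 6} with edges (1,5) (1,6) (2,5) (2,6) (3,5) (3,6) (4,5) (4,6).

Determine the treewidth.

2

A width-2 tree decomposition is:
Bags: B1 = {2, 5, 6}  B2 = {3, 5, 6}  B3 = {1, 5, 6}  B4 = {4, 5, 6}
Tree: B1–B2, B2–B3, B3–B4
Every bag has size at most 3, so the width is 3 − 1 = 2 and tw(G) ≤ 2. The edges 2–6–3–5–2 form a cycle, so G is not a tree and its treewidth is at least 2. Combining the bounds, tw(G) = 2.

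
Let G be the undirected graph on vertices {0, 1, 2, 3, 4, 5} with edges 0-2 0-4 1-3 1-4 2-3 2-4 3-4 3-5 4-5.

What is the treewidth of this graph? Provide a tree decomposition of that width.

The largest bag has 3 vertices, giving width 2; this decomposition certifies tw(G) ≤ 2. Conversely, {0, 2, 4} is a clique of size 3, and the vertices of any clique must share a bag in every tree decomposition; so some bag has ≥ 3 vertices and tw(G) ≥ 2. The upper and lower bounds meet at 2, so that is the treewidth.

Treewidth 2.
Bags: B1 = {3, 4, 5}  B2 = {2, 3, 4}  B3 = {1, 3, 4}  B4 = {0, 2, 4}
Tree: B1–B2, B1–B3, B2–B4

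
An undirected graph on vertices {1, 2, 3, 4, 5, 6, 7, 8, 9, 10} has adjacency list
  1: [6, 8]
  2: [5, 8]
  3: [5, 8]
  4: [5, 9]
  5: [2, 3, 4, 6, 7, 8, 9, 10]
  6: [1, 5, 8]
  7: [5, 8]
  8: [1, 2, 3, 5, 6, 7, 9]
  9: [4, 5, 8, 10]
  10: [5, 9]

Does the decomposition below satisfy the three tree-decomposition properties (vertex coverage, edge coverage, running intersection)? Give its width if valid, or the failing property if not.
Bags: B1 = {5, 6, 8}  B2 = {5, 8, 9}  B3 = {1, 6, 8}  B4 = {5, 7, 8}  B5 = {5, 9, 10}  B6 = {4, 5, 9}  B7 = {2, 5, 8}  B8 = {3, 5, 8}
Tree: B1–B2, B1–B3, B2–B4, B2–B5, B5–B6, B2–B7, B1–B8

Yes; width 2.

Every vertex of G appears in some bag (union = {1, 2, 3, 4, 5, 6, 7, 8, 9, 10}); every edge is covered by a bag; and for each vertex v the set of bags containing v is connected in the bag tree. The decomposition is therefore valid. The largest bag has 3 vertices, so the width is 2.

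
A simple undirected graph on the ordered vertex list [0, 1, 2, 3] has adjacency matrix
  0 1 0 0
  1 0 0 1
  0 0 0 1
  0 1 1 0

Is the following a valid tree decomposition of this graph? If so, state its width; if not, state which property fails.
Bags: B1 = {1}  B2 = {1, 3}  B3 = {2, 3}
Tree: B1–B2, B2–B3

A tree decomposition must satisfy three properties: every vertex lies in some bag; for every edge, both endpoints lie together in some bag; and for every vertex, the bags containing it form a connected subtree. Here vertex 0 appears in no bag, so the decomposition is invalid.

No — vertex 0 appears in no bag.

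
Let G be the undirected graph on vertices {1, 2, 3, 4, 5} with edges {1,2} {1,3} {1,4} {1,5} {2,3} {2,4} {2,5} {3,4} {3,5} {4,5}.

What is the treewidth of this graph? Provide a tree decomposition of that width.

With just one bag of size 5, the width is 5 − 1 = 4, so tw(G) ≤ 4. On the other hand G contains the 5-clique {1, 2, 3, 4, 5}. A clique must lie in a single bag of any decomposition, so no decomposition can have width below 4. Combining the bounds, tw(G) = 4.

Treewidth 4.
Bags: B1 = {1, 2, 3, 4, 5}
Tree: (single bag)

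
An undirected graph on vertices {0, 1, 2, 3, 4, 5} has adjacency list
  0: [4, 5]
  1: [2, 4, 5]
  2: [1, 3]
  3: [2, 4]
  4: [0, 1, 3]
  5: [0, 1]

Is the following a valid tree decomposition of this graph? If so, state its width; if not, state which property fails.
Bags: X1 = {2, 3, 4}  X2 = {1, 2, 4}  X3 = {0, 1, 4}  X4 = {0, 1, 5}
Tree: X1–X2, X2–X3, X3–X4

Yes; width 2.

Every vertex of G appears in some bag (union = {0, 1, 2, 3, 4, 5}); every edge is covered by a bag; and for each vertex v the set of bags containing v is connected in the bag tree. The decomposition is therefore valid. The largest bag has 3 vertices, so the width is 2.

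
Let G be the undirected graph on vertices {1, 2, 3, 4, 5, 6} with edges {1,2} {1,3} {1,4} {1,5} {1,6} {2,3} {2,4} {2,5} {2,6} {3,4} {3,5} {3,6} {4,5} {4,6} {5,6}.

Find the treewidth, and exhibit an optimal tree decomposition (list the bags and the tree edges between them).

A single bag containing all 6 vertices is trivially a valid decomposition of width 5. For the lower bound, the 6 vertices {1, 2, 3, 4, 5, 6} are pairwise adjacent, and any tree decomposition puts a clique entirely inside one bag — forcing width ≥ 5. Therefore the treewidth is 5.

Treewidth 5.
One such decomposition:
Bags: B1 = {1, 2, 3, 4, 5, 6}
Tree: (single bag)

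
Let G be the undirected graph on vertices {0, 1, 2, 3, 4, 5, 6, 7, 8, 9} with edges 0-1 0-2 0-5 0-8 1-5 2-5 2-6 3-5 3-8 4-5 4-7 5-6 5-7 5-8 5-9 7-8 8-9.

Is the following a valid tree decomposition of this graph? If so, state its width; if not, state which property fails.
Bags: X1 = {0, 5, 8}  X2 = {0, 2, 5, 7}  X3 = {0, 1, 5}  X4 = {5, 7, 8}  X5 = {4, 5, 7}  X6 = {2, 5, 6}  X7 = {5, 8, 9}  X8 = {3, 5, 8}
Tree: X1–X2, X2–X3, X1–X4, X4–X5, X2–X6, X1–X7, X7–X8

A tree decomposition must satisfy three properties: every vertex lies in some bag; for every edge, both endpoints lie together in some bag; and for every vertex, the bags containing it form a connected subtree. Here bags containing vertex 7 are not connected in the tree, so the decomposition is invalid.

No — bags containing vertex 7 are not connected in the tree.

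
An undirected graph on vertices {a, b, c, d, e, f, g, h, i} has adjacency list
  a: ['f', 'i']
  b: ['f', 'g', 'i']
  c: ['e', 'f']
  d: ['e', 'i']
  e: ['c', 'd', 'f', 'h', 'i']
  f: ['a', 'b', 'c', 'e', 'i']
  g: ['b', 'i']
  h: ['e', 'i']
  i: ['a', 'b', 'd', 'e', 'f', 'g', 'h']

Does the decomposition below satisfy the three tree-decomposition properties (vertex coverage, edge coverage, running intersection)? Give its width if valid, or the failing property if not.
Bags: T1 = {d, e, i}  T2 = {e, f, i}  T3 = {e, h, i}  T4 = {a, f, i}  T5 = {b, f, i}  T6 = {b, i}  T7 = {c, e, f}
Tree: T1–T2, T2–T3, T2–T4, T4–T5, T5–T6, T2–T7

No — vertex g appears in no bag.

A tree decomposition must satisfy three properties: every vertex lies in some bag; for every edge, both endpoints lie together in some bag; and for every vertex, the bags containing it form a connected subtree. Here vertex g appears in no bag, so the decomposition is invalid.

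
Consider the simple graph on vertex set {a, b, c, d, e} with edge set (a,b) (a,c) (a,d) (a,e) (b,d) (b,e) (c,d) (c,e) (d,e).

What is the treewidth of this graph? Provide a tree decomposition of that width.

The largest bag has 4 vertices, giving width 3; this decomposition certifies tw(G) ≤ 3. Conversely, {a, c, d, e} is a clique of size 4, and the vertices of any clique must share a bag in every tree decomposition; so some bag has ≥ 4 vertices and tw(G) ≥ 3. Therefore the treewidth is 3.

Treewidth 3.
Bags: B1 = {a, b, d, e}  B2 = {a, c, d, e}
Tree: B1–B2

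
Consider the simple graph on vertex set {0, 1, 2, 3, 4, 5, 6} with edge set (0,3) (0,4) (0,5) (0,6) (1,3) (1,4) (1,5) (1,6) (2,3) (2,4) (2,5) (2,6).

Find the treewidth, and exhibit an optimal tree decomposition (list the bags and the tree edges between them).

Each bag holds 4 vertices, so the decomposition has width 3, which upper-bounds the treewidth. For the lower bound: the 4 vertex sets {1,6}, {0,5}, {2}, {3} are disjoint, each induces a connected subgraph, and every pair is joined by at least one edge of G. Contracting each set to a single vertex therefore yields K_{4} as a minor, and since treewidth is minor-monotone, tw(G) ≥ tw(K_{4}) = 3. Therefore the treewidth is 3.

Treewidth 3.
One optimal decomposition is:
Bags: B1 = {0, 1, 2, 6}  B2 = {0, 1, 2, 5}  B3 = {0, 1, 2, 3}  B4 = {0, 1, 2, 4}
Tree: B1–B2, B2–B3, B3–B4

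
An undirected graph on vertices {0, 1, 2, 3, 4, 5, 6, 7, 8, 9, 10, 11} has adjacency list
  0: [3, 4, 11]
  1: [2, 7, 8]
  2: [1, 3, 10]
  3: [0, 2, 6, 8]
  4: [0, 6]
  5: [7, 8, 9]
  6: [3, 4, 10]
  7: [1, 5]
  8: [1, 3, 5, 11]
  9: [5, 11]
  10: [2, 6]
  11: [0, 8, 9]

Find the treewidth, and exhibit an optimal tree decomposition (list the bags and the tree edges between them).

Treewidth 3.
Bags: B1 = {1, 5, 7, 9}  B2 = {1, 5, 8, 9}  B3 = {1, 8, 9, 11}  B4 = {1, 2, 8, 11}  B5 = {2, 3, 8, 11}  B6 = {0, 2, 3, 11}  B7 = {0, 2, 3, 10}  B8 = {0, 3, 6, 10}  B9 = {0, 4, 6, 10}
Tree: B1–B2, B2–B3, B3–B4, B4–B5, B5–B6, B6–B7, B7–B8, B8–B9

Each bag holds 4 vertices, so the decomposition has width 3, which upper-bounds the treewidth. For the lower bound: the 4 vertex sets {5,7,9}, {1}, {8}, {0,2,3,11} are disjoint, each induces a connected subgraph, and every pair is joined by at least one edge of G. Contracting each set to a single vertex therefore yields K_{4} as a minor, and since treewidth is minor-monotone, tw(G) ≥ tw(K_{4}) = 3. Combining the bounds, tw(G) = 3.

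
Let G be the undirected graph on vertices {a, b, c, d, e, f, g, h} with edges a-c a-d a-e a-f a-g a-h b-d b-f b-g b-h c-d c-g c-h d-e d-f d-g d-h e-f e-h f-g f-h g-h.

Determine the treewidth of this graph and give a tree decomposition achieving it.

Each bag holds 5 vertices, so the decomposition has width 4, which upper-bounds the treewidth. For the lower bound, the 5 vertices {a, c, d, g, h} are pairwise adjacent, and any tree decomposition puts a clique entirely inside one bag — forcing width ≥ 4. Combining the bounds, tw(G) = 4.

Treewidth 4.
One optimal decomposition is:
Bags: B1 = {a, d, f, g, h}  B2 = {a, d, e, f, h}  B3 = {a, c, d, g, h}  B4 = {b, d, f, g, h}
Tree: B1–B2, B1–B3, B1–B4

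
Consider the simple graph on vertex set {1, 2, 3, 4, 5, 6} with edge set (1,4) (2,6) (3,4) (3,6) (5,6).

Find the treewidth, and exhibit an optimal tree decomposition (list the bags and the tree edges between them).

The largest bag has 2 vertices, giving width 1; this decomposition certifies tw(G) ≤ 1. G has an edge, so its treewidth is at least 1. Therefore the treewidth is 1.

Treewidth 1.
One such decomposition:
Bags: B1 = {3, 6}  B2 = {2, 6}  B3 = {3, 4}  B4 = {1, 4}  B5 = {5, 6}
Tree: B1–B2, B1–B3, B3–B4, B2–B5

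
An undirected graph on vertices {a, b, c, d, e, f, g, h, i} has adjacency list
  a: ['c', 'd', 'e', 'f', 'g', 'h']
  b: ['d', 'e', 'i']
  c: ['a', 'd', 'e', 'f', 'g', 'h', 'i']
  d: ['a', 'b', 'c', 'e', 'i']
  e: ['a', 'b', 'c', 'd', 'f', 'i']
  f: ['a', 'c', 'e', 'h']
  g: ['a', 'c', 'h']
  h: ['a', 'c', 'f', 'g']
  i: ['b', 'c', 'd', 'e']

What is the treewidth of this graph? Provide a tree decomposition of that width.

Each bag holds 4 vertices, so the decomposition has width 3, which upper-bounds the treewidth. Conversely, {a, c, d, e} is a clique of size 4, and the vertices of any clique must share a bag in every tree decomposition; so some bag has ≥ 4 vertices and tw(G) ≥ 3. Hence tw(G) = 3 exactly.

Treewidth 3.
Bags: B1 = {a, c, e, f}  B2 = {a, c, f, h}  B3 = {a, c, g, h}  B4 = {a, c, d, e}  B5 = {c, d, e, i}  B6 = {b, d, e, i}
Tree: B1–B2, B2–B3, B1–B4, B4–B5, B5–B6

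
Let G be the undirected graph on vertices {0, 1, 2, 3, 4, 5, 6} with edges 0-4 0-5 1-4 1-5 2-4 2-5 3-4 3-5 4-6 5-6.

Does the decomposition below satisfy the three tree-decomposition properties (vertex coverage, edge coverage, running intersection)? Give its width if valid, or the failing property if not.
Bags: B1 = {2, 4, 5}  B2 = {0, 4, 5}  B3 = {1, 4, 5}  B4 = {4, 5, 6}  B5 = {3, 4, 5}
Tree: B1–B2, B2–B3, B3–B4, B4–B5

Yes; width 2.

Checking the three conditions: (i) the bags cover all of {0, 1, 2, 3, 4, 5, 6}; (ii) for each edge, some bag contains both endpoints; (iii) the bags containing any fixed vertex form a subtree. All hold, so the decomposition is valid with width 3 − 1 = 2.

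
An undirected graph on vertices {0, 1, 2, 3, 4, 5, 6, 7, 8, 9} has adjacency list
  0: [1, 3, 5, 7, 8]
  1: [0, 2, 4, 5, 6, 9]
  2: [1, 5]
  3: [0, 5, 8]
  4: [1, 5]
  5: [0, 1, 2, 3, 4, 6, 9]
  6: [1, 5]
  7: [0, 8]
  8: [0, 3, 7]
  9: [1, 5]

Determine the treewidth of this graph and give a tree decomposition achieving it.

Treewidth 2.
Bags: B1 = {0, 1, 5}  B2 = {0, 3, 5}  B3 = {0, 3, 8}  B4 = {1, 2, 5}  B5 = {1, 4, 5}  B6 = {0, 7, 8}  B7 = {1, 5, 6}  B8 = {1, 5, 9}
Tree: B1–B2, B2–B3, B1–B4, B1–B5, B3–B6, B5–B7, B5–B8

The largest bag has 3 vertices, giving width 2; this decomposition certifies tw(G) ≤ 2. For the lower bound, the 3 vertices {0, 3, 8} are pairwise adjacent, and any tree decomposition puts a clique entirely inside one bag — forcing width ≥ 2. The upper and lower bounds meet at 2, so that is the treewidth.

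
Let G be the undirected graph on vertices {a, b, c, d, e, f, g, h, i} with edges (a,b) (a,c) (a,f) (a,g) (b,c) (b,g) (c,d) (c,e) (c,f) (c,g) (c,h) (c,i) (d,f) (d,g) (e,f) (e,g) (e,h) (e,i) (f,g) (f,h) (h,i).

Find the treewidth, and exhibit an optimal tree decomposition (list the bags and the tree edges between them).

Each bag holds 4 vertices, so the decomposition has width 3, which upper-bounds the treewidth. For the lower bound, the 4 vertices {c, d, f, g} are pairwise adjacent, and any tree decomposition puts a clique entirely inside one bag — forcing width ≥ 3. Hence tw(G) = 3 exactly.

Treewidth 3.
Bags: B1 = {a, c, f, g}  B2 = {a, b, c, g}  B3 = {c, d, f, g}  B4 = {c, e, f, g}  B5 = {c, e, f, h}  B6 = {c, e, h, i}
Tree: B1–B2, B1–B3, B3–B4, B4–B5, B5–B6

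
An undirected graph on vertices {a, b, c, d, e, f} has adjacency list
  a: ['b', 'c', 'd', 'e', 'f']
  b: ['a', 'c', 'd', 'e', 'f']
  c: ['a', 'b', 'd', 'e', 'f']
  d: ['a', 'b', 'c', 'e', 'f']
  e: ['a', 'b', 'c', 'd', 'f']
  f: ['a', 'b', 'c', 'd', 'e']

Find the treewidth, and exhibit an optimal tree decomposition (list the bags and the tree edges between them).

Treewidth 5.
One such decomposition:
Bags: B1 = {a, b, c, d, e, f}
Tree: (single bag)

A single bag containing all 6 vertices is trivially a valid decomposition of width 5. On the other hand G contains the 6-clique {a, b, c, d, e, f}. A clique must lie in a single bag of any decomposition, so no decomposition can have width below 5. The upper and lower bounds meet at 5, so that is the treewidth.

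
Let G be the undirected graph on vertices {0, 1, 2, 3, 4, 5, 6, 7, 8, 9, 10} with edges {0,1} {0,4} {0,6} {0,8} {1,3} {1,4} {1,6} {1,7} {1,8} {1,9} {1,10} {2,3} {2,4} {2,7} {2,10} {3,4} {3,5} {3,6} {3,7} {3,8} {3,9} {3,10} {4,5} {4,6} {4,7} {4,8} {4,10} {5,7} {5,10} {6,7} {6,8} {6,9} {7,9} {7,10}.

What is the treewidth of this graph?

4

A width-4 tree decomposition is:
Bags: B1 = {1, 3, 4, 7, 10}  B2 = {1, 3, 4, 6, 7}  B3 = {2, 3, 4, 7, 10}  B4 = {1, 3, 4, 6, 8}  B5 = {0, 1, 4, 6, 8}  B6 = {1, 3, 6, 7, 9}  B7 = {3, 4, 5, 7, 10}
Tree: B1–B2, B1–B3, B2–B4, B4–B5, B2–B6, B1–B7
Each bag holds 5 vertices, so the decomposition has width 4, which upper-bounds the treewidth. On the other hand G contains the 5-clique {0, 1, 4, 6, 8}. A clique must lie in a single bag of any decomposition, so no decomposition can have width below 4. The upper and lower bounds meet at 4, so that is the treewidth.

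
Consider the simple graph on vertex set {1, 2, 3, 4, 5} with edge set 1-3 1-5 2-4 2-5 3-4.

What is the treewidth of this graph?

A width-2 tree decomposition is:
Bags: B1 = {1, 3, 4}  B2 = {1, 2, 4}  B3 = {1, 2, 5}
Tree: B1–B2, B2–B3
The largest bag has 3 vertices, giving width 2; this decomposition certifies tw(G) ≤ 2. Since 1–3–4–2–5–1 is a cycle in G, G is not acyclic. Forests are exactly the graphs of treewidth ≤ 1, so tw(G) ≥ 2. Combining the bounds, tw(G) = 2.

2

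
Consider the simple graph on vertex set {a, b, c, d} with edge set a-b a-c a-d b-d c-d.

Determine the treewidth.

2

A width-2 tree decomposition is:
Bags: B1 = {a, b, d}  B2 = {a, c, d}
Tree: B1–B2
Each bag holds 3 vertices, so the decomposition has width 2, which upper-bounds the treewidth. On the other hand G contains the 3-clique {a, c, d}. A clique must lie in a single bag of any decomposition, so no decomposition can have width below 2. Hence tw(G) = 2 exactly.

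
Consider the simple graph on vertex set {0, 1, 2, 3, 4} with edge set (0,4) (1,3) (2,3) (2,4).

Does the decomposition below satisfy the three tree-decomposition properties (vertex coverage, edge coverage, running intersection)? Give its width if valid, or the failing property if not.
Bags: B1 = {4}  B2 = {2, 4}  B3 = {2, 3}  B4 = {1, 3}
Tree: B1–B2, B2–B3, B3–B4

No — vertex 0 appears in no bag.

A tree decomposition must satisfy three properties: every vertex lies in some bag; for every edge, both endpoints lie together in some bag; and for every vertex, the bags containing it form a connected subtree. Here vertex 0 appears in no bag, so the decomposition is invalid.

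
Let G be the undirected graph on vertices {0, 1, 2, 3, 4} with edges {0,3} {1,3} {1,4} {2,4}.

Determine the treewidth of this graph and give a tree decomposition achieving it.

Treewidth 1.
Bags: B1 = {1, 3}  B2 = {0, 3}  B3 = {1, 4}  B4 = {2, 4}
Tree: B1–B2, B1–B3, B3–B4

Each bag holds 2 vertices, so the decomposition has width 1, which upper-bounds the treewidth. G has an edge, so its treewidth is at least 1. Therefore the treewidth is 1.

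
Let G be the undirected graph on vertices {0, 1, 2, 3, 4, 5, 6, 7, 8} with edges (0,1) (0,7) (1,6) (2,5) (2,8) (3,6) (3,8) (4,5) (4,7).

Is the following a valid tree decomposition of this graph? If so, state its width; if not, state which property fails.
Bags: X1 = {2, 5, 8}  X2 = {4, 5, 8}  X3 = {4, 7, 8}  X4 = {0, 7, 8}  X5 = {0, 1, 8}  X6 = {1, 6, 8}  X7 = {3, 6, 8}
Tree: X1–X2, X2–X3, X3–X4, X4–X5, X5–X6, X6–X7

Every vertex of G appears in some bag (union = {0, 1, 2, 3, 4, 5, 6, 7, 8}); every edge is covered by a bag; and for each vertex v the set of bags containing v is connected in the bag tree. The decomposition is therefore valid. The largest bag has 3 vertices, so the width is 2.

Yes; width 2.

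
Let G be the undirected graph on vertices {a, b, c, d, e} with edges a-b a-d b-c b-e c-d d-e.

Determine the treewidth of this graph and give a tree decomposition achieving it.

Every bag has size at most 3, so the width is 3 − 1 = 2 and tw(G) ≤ 2. The edges c–d–a–b–c form a cycle, so G is not a tree and its treewidth is at least 2. Therefore the treewidth is 2.

Treewidth 2.
Bags: B1 = {b, c, d}  B2 = {a, b, d}  B3 = {b, d, e}
Tree: B1–B2, B2–B3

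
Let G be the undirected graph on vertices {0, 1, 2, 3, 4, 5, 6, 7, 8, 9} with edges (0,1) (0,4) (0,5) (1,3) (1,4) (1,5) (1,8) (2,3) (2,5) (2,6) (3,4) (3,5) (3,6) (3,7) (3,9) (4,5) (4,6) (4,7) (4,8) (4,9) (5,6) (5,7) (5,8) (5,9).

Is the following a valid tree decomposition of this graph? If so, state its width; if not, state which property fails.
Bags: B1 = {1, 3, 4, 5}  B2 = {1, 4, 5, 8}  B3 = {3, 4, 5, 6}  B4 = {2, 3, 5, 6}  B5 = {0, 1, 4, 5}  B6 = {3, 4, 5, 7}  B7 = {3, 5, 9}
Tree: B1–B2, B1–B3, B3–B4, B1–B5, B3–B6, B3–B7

No — edge (4,9) lies in no bag.

A tree decomposition must satisfy three properties: every vertex lies in some bag; for every edge, both endpoints lie together in some bag; and for every vertex, the bags containing it form a connected subtree. Here edge (4,9) lies in no bag, so the decomposition is invalid.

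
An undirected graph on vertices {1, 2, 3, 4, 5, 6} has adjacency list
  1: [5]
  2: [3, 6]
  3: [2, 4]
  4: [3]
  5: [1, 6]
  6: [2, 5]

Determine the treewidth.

A width-1 tree decomposition is:
Bags: B1 = {3, 4}  B2 = {2, 3}  B3 = {2, 6}  B4 = {5, 6}  B5 = {1, 5}
Tree: B1–B2, B2–B3, B3–B4, B4–B5
Each bag holds 2 vertices, so the decomposition has width 1, which upper-bounds the treewidth. Any graph with an edge has treewidth ≥ 1, and G has the edge 4–3. Hence tw(G) = 1 exactly.

1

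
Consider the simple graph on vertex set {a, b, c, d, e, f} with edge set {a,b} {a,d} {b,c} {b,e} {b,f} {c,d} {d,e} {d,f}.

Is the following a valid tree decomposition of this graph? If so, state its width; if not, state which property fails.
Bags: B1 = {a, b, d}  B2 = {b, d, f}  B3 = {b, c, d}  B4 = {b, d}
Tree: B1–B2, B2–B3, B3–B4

No — vertex e appears in no bag.

A tree decomposition must satisfy three properties: every vertex lies in some bag; for every edge, both endpoints lie together in some bag; and for every vertex, the bags containing it form a connected subtree. Here vertex e appears in no bag, so the decomposition is invalid.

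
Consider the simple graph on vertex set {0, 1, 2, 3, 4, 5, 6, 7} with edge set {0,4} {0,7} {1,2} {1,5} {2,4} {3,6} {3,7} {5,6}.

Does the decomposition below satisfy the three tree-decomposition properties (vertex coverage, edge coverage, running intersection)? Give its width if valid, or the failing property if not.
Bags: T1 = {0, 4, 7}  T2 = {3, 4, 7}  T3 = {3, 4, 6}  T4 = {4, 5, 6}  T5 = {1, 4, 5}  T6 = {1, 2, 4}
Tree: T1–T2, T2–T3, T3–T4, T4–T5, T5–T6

Every vertex of G appears in some bag (union = {0, 1, 2, 3, 4, 5, 6, 7}); every edge is covered by a bag; and for each vertex v the set of bags containing v is connected in the bag tree. The decomposition is therefore valid. The largest bag has 3 vertices, so the width is 2.

Yes; width 2.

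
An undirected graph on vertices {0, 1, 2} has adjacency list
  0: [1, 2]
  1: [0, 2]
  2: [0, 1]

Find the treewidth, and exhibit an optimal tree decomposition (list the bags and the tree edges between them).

Treewidth 2.
Bags: B1 = {0, 1, 2}
Tree: (single bag)

A single bag containing all 3 vertices is trivially a valid decomposition of width 2. On the other hand G contains the 3-clique {0, 1, 2}. A clique must lie in a single bag of any decomposition, so no decomposition can have width below 2. Hence tw(G) = 2 exactly.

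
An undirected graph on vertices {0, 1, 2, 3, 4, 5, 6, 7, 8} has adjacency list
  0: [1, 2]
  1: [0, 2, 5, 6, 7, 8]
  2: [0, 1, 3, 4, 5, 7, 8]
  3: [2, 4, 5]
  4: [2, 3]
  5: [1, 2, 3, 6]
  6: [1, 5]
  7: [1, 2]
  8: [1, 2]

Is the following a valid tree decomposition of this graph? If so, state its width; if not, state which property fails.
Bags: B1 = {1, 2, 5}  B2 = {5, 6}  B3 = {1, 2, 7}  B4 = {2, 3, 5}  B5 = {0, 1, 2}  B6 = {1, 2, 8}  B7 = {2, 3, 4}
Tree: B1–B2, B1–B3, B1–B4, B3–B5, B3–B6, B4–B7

No — edge (1,6) lies in no bag.

A tree decomposition must satisfy three properties: every vertex lies in some bag; for every edge, both endpoints lie together in some bag; and for every vertex, the bags containing it form a connected subtree. Here edge (1,6) lies in no bag, so the decomposition is invalid.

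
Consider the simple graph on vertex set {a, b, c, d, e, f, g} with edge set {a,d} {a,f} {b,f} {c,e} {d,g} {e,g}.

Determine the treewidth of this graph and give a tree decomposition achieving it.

Treewidth 1.
Bags: B1 = {b, f}  B2 = {a, f}  B3 = {a, d}  B4 = {d, g}  B5 = {e, g}  B6 = {c, e}
Tree: B1–B2, B2–B3, B3–B4, B4–B5, B5–B6

Every bag has size at most 2, so the width is 2 − 1 = 1 and tw(G) ≤ 1. Any graph with an edge has treewidth ≥ 1, and G has the edge b–f. Therefore the treewidth is 1.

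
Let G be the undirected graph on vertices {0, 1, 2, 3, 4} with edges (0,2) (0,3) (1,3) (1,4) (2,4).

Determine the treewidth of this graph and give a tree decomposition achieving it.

The largest bag has 3 vertices, giving width 2; this decomposition certifies tw(G) ≤ 2. Since 1–4–2–0–3–1 is a cycle in G, G is not acyclic. Forests are exactly the graphs of treewidth ≤ 1, so tw(G) ≥ 2. Hence tw(G) = 2 exactly.

Treewidth 2.
Bags: B1 = {1, 2, 4}  B2 = {0, 1, 2}  B3 = {0, 1, 3}
Tree: B1–B2, B2–B3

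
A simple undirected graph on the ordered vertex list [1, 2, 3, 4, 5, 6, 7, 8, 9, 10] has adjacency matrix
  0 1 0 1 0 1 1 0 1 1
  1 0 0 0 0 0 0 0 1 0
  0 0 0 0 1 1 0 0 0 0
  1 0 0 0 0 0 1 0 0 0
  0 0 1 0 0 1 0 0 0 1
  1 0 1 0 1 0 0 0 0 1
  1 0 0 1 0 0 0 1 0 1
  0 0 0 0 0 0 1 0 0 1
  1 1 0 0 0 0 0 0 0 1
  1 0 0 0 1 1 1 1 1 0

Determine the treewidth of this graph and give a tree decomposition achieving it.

Every bag has size at most 3, so the width is 3 − 1 = 2 and tw(G) ≤ 2. For the lower bound, the 3 vertices {7, 8, 10} are pairwise adjacent, and any tree decomposition puts a clique entirely inside one bag — forcing width ≥ 2. Hence tw(G) = 2 exactly.

Treewidth 2.
One such decomposition:
Bags: B1 = {1, 6, 10}  B2 = {5, 6, 10}  B3 = {1, 7, 10}  B4 = {7, 8, 10}  B5 = {1, 9, 10}  B6 = {3, 5, 6}  B7 = {1, 4, 7}  B8 = {1, 2, 9}
Tree: B1–B2, B1–B3, B3–B4, B1–B5, B2–B6, B3–B7, B5–B8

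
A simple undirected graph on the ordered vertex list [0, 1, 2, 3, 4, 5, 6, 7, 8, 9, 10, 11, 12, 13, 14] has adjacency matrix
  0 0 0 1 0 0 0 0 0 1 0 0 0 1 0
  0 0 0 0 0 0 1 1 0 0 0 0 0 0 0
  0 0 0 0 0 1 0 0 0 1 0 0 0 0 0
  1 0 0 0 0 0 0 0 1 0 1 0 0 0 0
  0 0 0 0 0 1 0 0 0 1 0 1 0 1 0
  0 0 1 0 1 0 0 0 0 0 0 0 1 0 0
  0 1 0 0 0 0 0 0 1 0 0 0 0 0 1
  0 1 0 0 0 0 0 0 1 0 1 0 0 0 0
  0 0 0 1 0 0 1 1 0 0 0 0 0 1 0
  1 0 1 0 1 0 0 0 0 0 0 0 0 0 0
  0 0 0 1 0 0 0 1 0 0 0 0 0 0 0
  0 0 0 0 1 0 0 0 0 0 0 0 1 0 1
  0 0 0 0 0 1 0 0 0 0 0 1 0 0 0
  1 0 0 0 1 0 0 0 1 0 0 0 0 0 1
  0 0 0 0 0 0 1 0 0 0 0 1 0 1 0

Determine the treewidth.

3

A width-3 tree decomposition is:
Bags: B1 = {2, 5, 11, 12}  B2 = {2, 4, 5, 11}  B3 = {2, 4, 9, 11}  B4 = {4, 9, 11, 14}  B5 = {4, 9, 13, 14}  B6 = {0, 9, 13, 14}  B7 = {0, 6, 13, 14}  B8 = {0, 6, 8, 13}  B9 = {0, 3, 6, 8}  B10 = {1, 3, 6, 8}  B11 = {1, 3, 7, 8}  B12 = {1, 3, 7, 10}
Tree: B1–B2, B2–B3, B3–B4, B4–B5, B5–B6, B6–B7, B7–B8, B8–B9, B9–B10, B10–B11, B11–B12
The largest bag has 4 vertices, giving width 3; this decomposition certifies tw(G) ≤ 3. For the lower bound: the 4 vertex sets {2,5,12}, {11}, {4}, {0,9,13,14} are disjoint, each induces a connected subgraph, and every pair is joined by at least one edge of G. Contracting each set to a single vertex therefore yields K_{4} as a minor, and since treewidth is minor-monotone, tw(G) ≥ tw(K_{4}) = 3. Hence tw(G) = 3 exactly.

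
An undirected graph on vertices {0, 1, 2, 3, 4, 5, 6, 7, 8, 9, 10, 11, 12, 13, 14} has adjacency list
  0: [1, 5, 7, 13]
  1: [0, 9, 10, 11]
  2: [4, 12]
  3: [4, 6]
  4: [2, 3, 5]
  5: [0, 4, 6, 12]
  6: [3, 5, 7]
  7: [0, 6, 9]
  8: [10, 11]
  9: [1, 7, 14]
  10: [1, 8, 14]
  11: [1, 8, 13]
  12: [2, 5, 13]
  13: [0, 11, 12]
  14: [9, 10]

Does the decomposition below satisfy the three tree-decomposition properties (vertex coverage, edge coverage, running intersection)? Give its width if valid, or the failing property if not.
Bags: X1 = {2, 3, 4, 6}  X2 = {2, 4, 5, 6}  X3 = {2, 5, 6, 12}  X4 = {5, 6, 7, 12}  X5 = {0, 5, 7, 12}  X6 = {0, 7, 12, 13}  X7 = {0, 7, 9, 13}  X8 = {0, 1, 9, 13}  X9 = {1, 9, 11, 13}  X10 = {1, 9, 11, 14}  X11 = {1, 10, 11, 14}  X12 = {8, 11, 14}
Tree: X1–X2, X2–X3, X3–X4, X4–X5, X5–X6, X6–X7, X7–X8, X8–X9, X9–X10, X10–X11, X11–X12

No — edge (10,8) lies in no bag.

A tree decomposition must satisfy three properties: every vertex lies in some bag; for every edge, both endpoints lie together in some bag; and for every vertex, the bags containing it form a connected subtree. Here edge (10,8) lies in no bag, so the decomposition is invalid.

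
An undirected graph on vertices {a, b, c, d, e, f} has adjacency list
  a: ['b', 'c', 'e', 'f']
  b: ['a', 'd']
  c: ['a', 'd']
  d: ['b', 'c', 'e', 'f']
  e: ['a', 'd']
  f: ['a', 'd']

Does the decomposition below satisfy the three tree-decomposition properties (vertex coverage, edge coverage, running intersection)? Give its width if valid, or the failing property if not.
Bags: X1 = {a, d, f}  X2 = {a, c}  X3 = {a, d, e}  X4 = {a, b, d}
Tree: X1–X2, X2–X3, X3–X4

No — edge (d,c) lies in no bag.

A tree decomposition must satisfy three properties: every vertex lies in some bag; for every edge, both endpoints lie together in some bag; and for every vertex, the bags containing it form a connected subtree. Here edge (d,c) lies in no bag, so the decomposition is invalid.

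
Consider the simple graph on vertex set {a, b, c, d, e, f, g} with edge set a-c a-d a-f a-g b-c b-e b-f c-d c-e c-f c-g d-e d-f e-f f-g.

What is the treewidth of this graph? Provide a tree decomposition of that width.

Every bag has size at most 4, so the width is 4 − 1 = 3 and tw(G) ≤ 3. For the lower bound, the 4 vertices {c, d, e, f} are pairwise adjacent, and any tree decomposition puts a clique entirely inside one bag — forcing width ≥ 3. Therefore the treewidth is 3.

Treewidth 3.
One optimal decomposition is:
Bags: B1 = {b, c, e, f}  B2 = {c, d, e, f}  B3 = {a, c, d, f}  B4 = {a, c, f, g}
Tree: B1–B2, B2–B3, B3–B4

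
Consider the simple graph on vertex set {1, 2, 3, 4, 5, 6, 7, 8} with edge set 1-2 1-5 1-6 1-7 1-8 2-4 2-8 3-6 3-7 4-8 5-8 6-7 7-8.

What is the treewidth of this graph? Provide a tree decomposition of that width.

Treewidth 2.
One optimal decomposition is:
Bags: B1 = {3, 6, 7}  B2 = {1, 6, 7}  B3 = {1, 7, 8}  B4 = {1, 2, 8}  B5 = {2, 4, 8}  B6 = {1, 5, 8}
Tree: B1–B2, B2–B3, B3–B4, B4–B5, B3–B6

Each bag holds 3 vertices, so the decomposition has width 2, which upper-bounds the treewidth. On the other hand G contains the 3-clique {1, 2, 8}. A clique must lie in a single bag of any decomposition, so no decomposition can have width below 2. Therefore the treewidth is 2.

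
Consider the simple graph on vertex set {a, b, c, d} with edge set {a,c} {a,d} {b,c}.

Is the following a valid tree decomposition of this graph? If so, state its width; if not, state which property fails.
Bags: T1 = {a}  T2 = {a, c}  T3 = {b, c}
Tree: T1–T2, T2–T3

A tree decomposition must satisfy three properties: every vertex lies in some bag; for every edge, both endpoints lie together in some bag; and for every vertex, the bags containing it form a connected subtree. Here vertex d appears in no bag, so the decomposition is invalid.

No — vertex d appears in no bag.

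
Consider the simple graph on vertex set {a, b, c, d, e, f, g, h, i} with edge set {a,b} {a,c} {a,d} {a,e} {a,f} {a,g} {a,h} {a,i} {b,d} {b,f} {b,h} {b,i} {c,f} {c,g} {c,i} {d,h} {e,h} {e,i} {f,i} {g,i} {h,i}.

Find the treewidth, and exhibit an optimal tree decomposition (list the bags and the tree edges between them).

Every bag has size at most 4, so the width is 4 − 1 = 3 and tw(G) ≤ 3. On the other hand G contains the 4-clique {a, b, d, h}. A clique must lie in a single bag of any decomposition, so no decomposition can have width below 3. Hence tw(G) = 3 exactly.

Treewidth 3.
One optimal decomposition is:
Bags: B1 = {a, b, f, i}  B2 = {a, b, h, i}  B3 = {a, b, d, h}  B4 = {a, e, h, i}  B5 = {a, c, f, i}  B6 = {a, c, g, i}
Tree: B1–B2, B2–B3, B2–B4, B1–B5, B5–B6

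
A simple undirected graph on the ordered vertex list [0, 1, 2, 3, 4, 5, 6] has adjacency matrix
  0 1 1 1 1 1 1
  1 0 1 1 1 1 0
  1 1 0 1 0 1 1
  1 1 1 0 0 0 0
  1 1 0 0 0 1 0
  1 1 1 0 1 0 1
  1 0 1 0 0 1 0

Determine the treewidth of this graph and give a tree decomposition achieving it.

Treewidth 3.
One optimal decomposition is:
Bags: B1 = {0, 2, 5, 6}  B2 = {0, 1, 2, 5}  B3 = {0, 1, 2, 3}  B4 = {0, 1, 4, 5}
Tree: B1–B2, B2–B3, B2–B4

Every bag has size at most 4, so the width is 4 − 1 = 3 and tw(G) ≤ 3. Conversely, {0, 1, 2, 3} is a clique of size 4, and the vertices of any clique must share a bag in every tree decomposition; so some bag has ≥ 4 vertices and tw(G) ≥ 3. The upper and lower bounds meet at 3, so that is the treewidth.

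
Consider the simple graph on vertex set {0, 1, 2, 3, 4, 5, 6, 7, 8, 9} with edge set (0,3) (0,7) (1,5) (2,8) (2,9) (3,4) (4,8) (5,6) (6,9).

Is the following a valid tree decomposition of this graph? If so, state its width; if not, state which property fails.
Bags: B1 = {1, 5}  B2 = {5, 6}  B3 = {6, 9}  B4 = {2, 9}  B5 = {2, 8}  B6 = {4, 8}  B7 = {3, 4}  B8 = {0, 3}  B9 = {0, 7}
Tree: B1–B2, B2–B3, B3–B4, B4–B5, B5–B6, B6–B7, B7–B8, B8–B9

Vertex coverage: the bags together contain {0, 1, 2, 3, 4, 5, 6, 7, 8, 9}, the full vertex set. Edge coverage: each edge of G has both endpoints in at least one bag. Running intersection: for every vertex, the bags containing it form a connected subtree. All three properties hold, so this is a valid tree decomposition of width max|bag| − 1 = 1, and hence tw(G) ≤ 1.

Yes; width 1.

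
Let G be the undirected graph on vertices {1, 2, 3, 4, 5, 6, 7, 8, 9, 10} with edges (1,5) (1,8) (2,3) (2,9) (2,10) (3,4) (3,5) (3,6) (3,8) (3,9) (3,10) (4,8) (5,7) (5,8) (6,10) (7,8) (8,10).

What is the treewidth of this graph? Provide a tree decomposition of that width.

The largest bag has 3 vertices, giving width 2; this decomposition certifies tw(G) ≤ 2. For the lower bound, the 3 vertices {1, 5, 8} are pairwise adjacent, and any tree decomposition puts a clique entirely inside one bag — forcing width ≥ 2. Hence tw(G) = 2 exactly.

Treewidth 2.
One optimal decomposition is:
Bags: B1 = {3, 8, 10}  B2 = {3, 5, 8}  B3 = {3, 4, 8}  B4 = {2, 3, 10}  B5 = {3, 6, 10}  B6 = {2, 3, 9}  B7 = {1, 5, 8}  B8 = {5, 7, 8}
Tree: B1–B2, B1–B3, B1–B4, B4–B5, B4–B6, B2–B7, B2–B8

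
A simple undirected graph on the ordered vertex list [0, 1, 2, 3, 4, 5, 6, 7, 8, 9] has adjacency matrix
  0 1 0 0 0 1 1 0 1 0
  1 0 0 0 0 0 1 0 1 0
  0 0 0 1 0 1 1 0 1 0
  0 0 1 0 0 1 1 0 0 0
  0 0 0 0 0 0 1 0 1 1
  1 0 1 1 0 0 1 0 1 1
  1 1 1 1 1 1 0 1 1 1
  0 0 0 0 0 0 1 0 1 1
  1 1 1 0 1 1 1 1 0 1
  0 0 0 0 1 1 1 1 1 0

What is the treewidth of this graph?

3

A width-3 tree decomposition is:
Bags: B1 = {5, 6, 8, 9}  B2 = {2, 5, 6, 8}  B3 = {0, 5, 6, 8}  B4 = {6, 7, 8, 9}  B5 = {2, 3, 5, 6}  B6 = {4, 6, 8, 9}  B7 = {0, 1, 6, 8}
Tree: B1–B2, B1–B3, B1–B4, B2–B5, B1–B6, B3–B7
The largest bag has 4 vertices, giving width 3; this decomposition certifies tw(G) ≤ 3. For the lower bound, the 4 vertices {0, 1, 6, 8} are pairwise adjacent, and any tree decomposition puts a clique entirely inside one bag — forcing width ≥ 3. The upper and lower bounds meet at 3, so that is the treewidth.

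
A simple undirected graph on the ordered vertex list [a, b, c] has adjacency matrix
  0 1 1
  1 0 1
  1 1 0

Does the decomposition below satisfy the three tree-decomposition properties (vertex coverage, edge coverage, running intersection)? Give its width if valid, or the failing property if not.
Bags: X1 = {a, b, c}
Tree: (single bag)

Yes; width 2.

Vertex coverage: the bags together contain {a, b, c}, the full vertex set. Edge coverage: each edge of G has both endpoints in at least one bag. Running intersection: for every vertex, the bags containing it form a connected subtree. All three properties hold, so this is a valid tree decomposition of width max|bag| − 1 = 2, and hence tw(G) ≤ 2.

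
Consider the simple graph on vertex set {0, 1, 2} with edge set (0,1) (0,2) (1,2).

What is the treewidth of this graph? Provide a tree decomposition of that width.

Treewidth 2.
One optimal decomposition is:
Bags: B1 = {0, 1, 2}
Tree: (single bag)

A single bag containing all 3 vertices is trivially a valid decomposition of width 2. On the other hand G contains the 3-clique {0, 1, 2}. A clique must lie in a single bag of any decomposition, so no decomposition can have width below 2. Therefore the treewidth is 2.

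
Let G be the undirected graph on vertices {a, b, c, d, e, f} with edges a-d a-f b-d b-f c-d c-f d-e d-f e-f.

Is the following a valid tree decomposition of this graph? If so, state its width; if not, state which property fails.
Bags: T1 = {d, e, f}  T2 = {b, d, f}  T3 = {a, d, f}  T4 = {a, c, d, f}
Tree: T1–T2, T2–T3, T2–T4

A tree decomposition must satisfy three properties: every vertex lies in some bag; for every edge, both endpoints lie together in some bag; and for every vertex, the bags containing it form a connected subtree. Here bags containing vertex a are not connected in the tree, so the decomposition is invalid.

No — bags containing vertex a are not connected in the tree.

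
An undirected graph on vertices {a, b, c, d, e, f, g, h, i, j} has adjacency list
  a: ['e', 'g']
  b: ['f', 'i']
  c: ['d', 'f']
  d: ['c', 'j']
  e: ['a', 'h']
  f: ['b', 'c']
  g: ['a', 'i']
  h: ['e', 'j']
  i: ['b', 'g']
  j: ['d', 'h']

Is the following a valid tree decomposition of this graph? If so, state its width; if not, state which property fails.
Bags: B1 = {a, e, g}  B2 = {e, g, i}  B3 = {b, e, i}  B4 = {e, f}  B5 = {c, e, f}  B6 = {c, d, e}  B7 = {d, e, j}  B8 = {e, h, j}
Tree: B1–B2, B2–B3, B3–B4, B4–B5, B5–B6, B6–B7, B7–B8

No — edge (b,f) lies in no bag.

A tree decomposition must satisfy three properties: every vertex lies in some bag; for every edge, both endpoints lie together in some bag; and for every vertex, the bags containing it form a connected subtree. Here edge (b,f) lies in no bag, so the decomposition is invalid.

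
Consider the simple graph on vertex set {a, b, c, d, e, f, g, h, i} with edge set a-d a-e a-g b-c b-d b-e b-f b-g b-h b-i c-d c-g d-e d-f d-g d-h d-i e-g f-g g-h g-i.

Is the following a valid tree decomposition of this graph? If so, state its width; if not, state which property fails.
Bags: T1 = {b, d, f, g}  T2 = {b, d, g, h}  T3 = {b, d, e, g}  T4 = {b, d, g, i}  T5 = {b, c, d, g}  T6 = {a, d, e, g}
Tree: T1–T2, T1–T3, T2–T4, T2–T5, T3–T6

Checking the three conditions: (i) the bags cover all of {a, b, c, d, e, f, g, h, i}; (ii) for each edge, some bag contains both endpoints; (iii) the bags containing any fixed vertex form a subtree. All hold, so the decomposition is valid with width 4 − 1 = 3.

Yes; width 3.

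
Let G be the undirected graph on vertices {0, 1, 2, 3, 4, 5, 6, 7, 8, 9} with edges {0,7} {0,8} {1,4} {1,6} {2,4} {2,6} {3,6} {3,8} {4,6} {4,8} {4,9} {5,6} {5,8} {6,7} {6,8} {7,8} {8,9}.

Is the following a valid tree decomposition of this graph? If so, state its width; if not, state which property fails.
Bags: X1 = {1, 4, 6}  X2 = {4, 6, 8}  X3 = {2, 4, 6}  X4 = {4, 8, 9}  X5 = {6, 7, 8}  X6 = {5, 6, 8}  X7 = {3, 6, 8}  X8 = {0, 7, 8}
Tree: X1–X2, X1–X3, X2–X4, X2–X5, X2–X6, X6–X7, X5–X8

Yes; width 2.

Vertex coverage: the bags together contain {0, 1, 2, 3, 4, 5, 6, 7, 8, 9}, the full vertex set. Edge coverage: each edge of G has both endpoints in at least one bag. Running intersection: for every vertex, the bags containing it form a connected subtree. All three properties hold, so this is a valid tree decomposition of width max|bag| − 1 = 2, and hence tw(G) ≤ 2.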